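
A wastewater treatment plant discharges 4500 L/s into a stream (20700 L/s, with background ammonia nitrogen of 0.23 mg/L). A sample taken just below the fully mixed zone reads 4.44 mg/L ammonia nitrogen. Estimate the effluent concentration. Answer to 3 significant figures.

Mass balance: 20700·0.2300 + 4500·Cₑ = 25200·4.440
→ Cₑ = (25200·4.440 − 20700·0.2300) / 4500 = 23.81 mg/L.

23.8 mg/L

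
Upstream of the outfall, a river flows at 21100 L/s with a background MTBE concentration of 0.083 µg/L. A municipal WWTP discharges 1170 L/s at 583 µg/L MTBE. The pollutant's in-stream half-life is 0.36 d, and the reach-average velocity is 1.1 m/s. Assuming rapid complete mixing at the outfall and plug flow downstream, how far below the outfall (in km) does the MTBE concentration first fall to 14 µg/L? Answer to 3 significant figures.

Flow-weighted average: C = (21100·0.08300 + 1170·583.0) / 22270 = 683900/22270 = 30.71 µg/L.
Half-life 0.36 d → k = ln 2 / 0.36 = 1.925 d⁻¹.
Set 30.71·exp(−k·t) = 14 → t = ln(30.71/14)/k = 35250 s = 9.791 h.
Distance = v·t = 1.1·35250 = 38770 m = 38.77 km.

38.8 km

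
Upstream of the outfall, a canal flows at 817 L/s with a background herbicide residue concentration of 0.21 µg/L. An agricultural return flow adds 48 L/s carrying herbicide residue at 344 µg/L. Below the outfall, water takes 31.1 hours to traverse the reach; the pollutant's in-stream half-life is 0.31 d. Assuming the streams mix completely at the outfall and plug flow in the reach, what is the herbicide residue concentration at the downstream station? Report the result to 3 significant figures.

1.06 µg/L

After mixing, C = (817.0·0.2100 + 48.00·344.0) / 865.0 = 16680/865.0 = 19.29 µg/L.
Half-life 0.31 d → k = ln 2 / 0.31 = 2.236 d⁻¹.
First-order decay: C = 19.29·exp(−k·t) = 19.29·0.05516 = 1.064 µg/L.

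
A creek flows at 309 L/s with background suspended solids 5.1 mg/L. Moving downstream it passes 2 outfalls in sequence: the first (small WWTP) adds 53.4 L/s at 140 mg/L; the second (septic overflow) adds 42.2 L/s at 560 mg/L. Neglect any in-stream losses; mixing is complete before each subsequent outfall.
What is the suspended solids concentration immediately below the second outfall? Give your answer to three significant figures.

After outfall 1: Q = 309.0 + 53.40 = 362.4 L/s; C = (309.0·5.100 + 53.40·140.0)/362.4 = 24.98 mg/L.
After outfall 2: Q = 362.4 + 42.20 = 404.6 L/s; C = (362.4·24.98 + 42.20·560.0)/404.6 = 80.78 mg/L.

80.8 mg/L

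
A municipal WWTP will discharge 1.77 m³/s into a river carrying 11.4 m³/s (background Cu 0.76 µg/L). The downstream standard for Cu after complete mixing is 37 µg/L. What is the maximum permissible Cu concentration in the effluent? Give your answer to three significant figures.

At the limit, (Qr·Cr + Qe·Cₑ)/(Qr + Qe) = 37:
Cₑ = (13.17·37 − 11.40·0.7600) / 1.770 = 270.4 µg/L.

270 µg/L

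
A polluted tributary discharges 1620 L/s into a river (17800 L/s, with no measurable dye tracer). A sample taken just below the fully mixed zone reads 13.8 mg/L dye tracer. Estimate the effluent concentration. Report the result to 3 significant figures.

Mass balance: 17800·0 + 1620·Cₑ = 19420·13.80
→ Cₑ = (19420·13.80 − 17800·0) / 1620 = 165.4 mg/L.

165 mg/L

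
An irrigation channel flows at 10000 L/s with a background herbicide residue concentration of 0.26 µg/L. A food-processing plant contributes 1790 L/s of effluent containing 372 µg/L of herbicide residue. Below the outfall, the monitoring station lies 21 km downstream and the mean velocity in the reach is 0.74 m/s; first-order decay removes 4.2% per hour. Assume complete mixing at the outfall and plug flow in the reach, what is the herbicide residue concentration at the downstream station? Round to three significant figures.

40.4 µg/L

Mass balance: C = (10000·0.2600 + 1790·372.0) / 11790 = 668500/11790 = 56.70 µg/L.
Travel time t = 21·1000 / 0.74 = 28380 s = 7.883 h.
4.2%/h lost → k = −ln(1 − 0.042) = 0.04291 h⁻¹.
Decay over the reach: 56.70·exp(−kt) = 56.70·0.7130 = 40.43 µg/L.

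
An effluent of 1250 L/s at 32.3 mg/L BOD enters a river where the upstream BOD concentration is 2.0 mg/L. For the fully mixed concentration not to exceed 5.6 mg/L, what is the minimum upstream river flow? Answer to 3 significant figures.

9270 L/s

Set C_mix = 5.6: (Q·2.000 + 1250·32.30) / (Q + 1250) = 5.6
→ Q = 1250·(32.30 − 5.6)/(5.6 − 2.000) = 9271 L/s.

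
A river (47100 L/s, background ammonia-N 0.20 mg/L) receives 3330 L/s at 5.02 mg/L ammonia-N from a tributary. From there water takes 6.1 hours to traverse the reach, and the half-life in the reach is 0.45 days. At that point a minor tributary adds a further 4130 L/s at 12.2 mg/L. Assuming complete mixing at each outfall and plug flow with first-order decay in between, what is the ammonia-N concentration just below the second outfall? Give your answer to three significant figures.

1.25 mg/L

Mass balance: C = (47100·0.2000 + 3330·5.020) / 50430 = 26140/50430 = 0.5183 mg/L; combined flow 50430 L/s.
Half-life 0.45 d → k = ln 2 / 0.45 = 1.540 d⁻¹.
Applying C = C₀e^(−kt): 0.5183 × 0.6760 = 0.3504 mg/L.
Second outfall: C = (50430·0.3504 + 4130·12.20)/54560 = 1.247 mg/L.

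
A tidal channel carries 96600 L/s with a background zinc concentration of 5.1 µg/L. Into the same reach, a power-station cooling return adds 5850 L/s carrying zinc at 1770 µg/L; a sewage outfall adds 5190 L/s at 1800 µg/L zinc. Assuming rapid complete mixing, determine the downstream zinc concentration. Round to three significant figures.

188 µg/L

Conservation of mass: C = (96600·5.100 + 5850·1770 + 5190·1800) / 107600 = 20190000/107600 = 187.6 µg/L.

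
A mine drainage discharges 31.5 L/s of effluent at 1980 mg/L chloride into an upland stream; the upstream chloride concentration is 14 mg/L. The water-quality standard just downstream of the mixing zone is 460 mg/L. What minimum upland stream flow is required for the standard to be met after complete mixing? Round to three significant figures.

107 L/s

Set C_mix = 460: (Q·14.00 + 31.50·1980) / (Q + 31.50) = 460
→ Q = 31.50·(1980 − 460)/(460 − 14.00) = 107.4 L/s.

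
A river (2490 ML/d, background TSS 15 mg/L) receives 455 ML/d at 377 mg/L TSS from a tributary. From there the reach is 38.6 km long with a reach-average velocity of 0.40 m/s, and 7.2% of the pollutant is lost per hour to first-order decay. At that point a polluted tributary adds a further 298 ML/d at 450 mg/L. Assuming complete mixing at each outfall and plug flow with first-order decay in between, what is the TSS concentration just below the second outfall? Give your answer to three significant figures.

50.0 mg/L

Flow-weighted average: C = (2490·15.00 + 455.0·377.0) / 2945 = 208900/2945 = 70.93 mg/L; combined flow 2945 ML/d.
Travel time t = 38.6·1000 / 0.40 = 96500 s = 26.81 h.
7.2%/h lost → k = −ln(1 − 0.072) = 0.07472 h⁻¹.
Applying C = C₀e^(−kt): 70.93 × 0.1349 = 9.570 mg/L.
Second outfall: C = (2945·9.570 + 298.0·450.0)/3243 = 50.04 mg/L.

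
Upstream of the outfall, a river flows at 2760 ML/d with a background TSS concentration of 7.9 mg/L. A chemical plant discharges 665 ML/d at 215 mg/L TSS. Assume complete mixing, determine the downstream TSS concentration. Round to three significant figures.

48.1 mg/L

After mixing, C = (2760·7.900 + 665.0·215.0) / 3425 = 164800/3425 = 48.11 mg/L.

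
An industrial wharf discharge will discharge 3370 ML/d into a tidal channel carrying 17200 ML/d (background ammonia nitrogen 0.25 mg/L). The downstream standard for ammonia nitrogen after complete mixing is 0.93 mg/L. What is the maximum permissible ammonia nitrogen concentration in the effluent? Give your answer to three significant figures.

At the limit, (Qr·Cr + Qe·Cₑ)/(Qr + Qe) = 0.93:
Cₑ = (20570·0.93 − 17200·0.2500) / 3370 = 4.401 mg/L.

4.40 mg/L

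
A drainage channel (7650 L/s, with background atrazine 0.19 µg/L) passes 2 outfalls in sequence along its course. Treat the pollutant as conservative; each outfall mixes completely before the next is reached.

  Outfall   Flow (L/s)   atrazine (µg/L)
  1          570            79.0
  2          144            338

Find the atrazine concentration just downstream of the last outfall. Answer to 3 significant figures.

Below outfall 1: Q → 8220 L/s, C = (7650·0.1900 + 570.0·79.00)/8220 = 5.655 µg/L.
Below outfall 2: Q → 8364 L/s, C = (8220·5.655 + 144.0·338.0)/8364 = 11.38 µg/L.

11.4 µg/L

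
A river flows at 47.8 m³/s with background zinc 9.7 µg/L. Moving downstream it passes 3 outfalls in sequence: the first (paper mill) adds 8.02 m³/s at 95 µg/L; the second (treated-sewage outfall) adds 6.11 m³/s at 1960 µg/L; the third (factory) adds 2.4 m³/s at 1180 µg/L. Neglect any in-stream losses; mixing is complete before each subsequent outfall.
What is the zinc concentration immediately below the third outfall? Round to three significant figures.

Below outfall 1: Q → 55.82 m³/s, C = (47.80·9.700 + 8.020·95.00)/55.82 = 21.96 µg/L.
Below outfall 2: Q → 61.93 m³/s, C = (55.82·21.96 + 6.110·1960)/61.93 = 213.2 µg/L.
Below outfall 3: Q → 64.33 m³/s, C = (61.93·213.2 + 2.400·1180)/64.33 = 249.2 µg/L.

249 µg/L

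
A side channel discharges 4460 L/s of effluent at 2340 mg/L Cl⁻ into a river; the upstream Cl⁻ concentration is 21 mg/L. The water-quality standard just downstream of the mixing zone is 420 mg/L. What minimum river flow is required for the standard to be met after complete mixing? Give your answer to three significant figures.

21500 L/s

Set C_mix = 420: (Q·21.00 + 4460·2340) / (Q + 4460) = 420
→ Q = 4460·(2340 − 420)/(420 − 21.00) = 21460 L/s.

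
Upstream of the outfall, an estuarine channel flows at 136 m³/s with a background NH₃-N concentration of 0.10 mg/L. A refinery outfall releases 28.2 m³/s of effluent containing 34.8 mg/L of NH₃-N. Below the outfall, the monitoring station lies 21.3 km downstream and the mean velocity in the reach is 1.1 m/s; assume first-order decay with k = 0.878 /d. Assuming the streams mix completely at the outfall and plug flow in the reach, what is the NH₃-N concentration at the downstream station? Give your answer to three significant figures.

4.98 mg/L

Mass balance: C = (136.0·0.1000 + 28.20·34.80) / 164.2 = 995.0/164.2 = 6.059 mg/L.
Travel time t = 21.3·1000 / 1.1 = 19360 s = 5.379 h.
Applying C = C₀e^(−kt): 6.059 × 0.8214 = 4.977 mg/L.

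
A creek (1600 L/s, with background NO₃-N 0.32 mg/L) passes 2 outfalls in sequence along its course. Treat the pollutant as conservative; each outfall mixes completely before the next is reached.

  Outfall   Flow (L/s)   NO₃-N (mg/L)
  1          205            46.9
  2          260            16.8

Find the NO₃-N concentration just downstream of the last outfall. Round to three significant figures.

7.02 mg/L

Below outfall 1: Q → 1805 L/s, C = (1600·0.3200 + 205.0·46.90)/1805 = 5.610 mg/L.
Below outfall 2: Q → 2065 L/s, C = (1805·5.610 + 260.0·16.80)/2065 = 7.019 mg/L.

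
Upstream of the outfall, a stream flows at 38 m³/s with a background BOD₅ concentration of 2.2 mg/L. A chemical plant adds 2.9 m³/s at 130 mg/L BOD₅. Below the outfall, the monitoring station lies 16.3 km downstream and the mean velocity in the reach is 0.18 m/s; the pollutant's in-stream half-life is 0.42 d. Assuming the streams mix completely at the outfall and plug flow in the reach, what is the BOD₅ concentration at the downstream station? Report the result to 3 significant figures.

2.00 mg/L

Conservation of mass: C = (38.00·2.200 + 2.900·130.0) / 40.90 = 460.6/40.90 = 11.26 mg/L.
Travel time t = 16.3·1000 / 0.18 = 90560 s = 25.15 h.
Half-life 0.42 d → k = ln 2 / 0.42 = 1.650 d⁻¹.
Decay over the reach: 11.26·exp(−kt) = 11.26·0.1773 = 1.997 mg/L.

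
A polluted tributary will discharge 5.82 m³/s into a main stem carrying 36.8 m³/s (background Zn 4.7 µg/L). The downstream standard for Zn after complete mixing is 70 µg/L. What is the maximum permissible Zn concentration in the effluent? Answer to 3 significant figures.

483 µg/L

At the limit, (Qr·Cr + Qe·Cₑ)/(Qr + Qe) = 70:
Cₑ = (42.62·70 − 36.80·4.700) / 5.820 = 482.9 µg/L.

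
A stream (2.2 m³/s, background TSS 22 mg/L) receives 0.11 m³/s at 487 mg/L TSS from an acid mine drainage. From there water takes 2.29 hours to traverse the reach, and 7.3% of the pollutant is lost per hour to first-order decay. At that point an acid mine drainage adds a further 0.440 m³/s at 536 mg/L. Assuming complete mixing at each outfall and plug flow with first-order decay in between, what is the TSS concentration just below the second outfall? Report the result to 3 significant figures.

Mass balance: C = (2.200·22.00 + 0.1100·487.0) / 2.310 = 102.0/2.310 = 44.14 mg/L; combined flow 2.310 m³/s.
7.3%/h lost → k = −ln(1 − 0.073) = 0.07580 h⁻¹.
Decay over the reach: 44.14·exp(−kt) = 44.14·0.8406 = 37.11 mg/L.
Second outfall: C = (2.310·37.11 + 0.4400·536.0)/2.750 = 116.9 mg/L.

117 mg/L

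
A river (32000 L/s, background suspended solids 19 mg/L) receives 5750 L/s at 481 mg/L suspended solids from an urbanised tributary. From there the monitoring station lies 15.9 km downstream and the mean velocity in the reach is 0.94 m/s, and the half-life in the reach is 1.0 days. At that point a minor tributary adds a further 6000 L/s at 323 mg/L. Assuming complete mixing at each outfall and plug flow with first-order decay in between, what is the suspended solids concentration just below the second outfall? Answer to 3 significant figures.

Mass balance: C = (32000·19.00 + 5750·481.0) / 37750 = 3374000/37750 = 89.37 mg/L; combined flow 37750 L/s.
Travel time t = 15.9·1000 / 0.94 = 16910 s = 4.699 h.
Half-life 1.0 d → k = ln 2 / 1.0 = 0.6931 d⁻¹.
Decay over the reach: 89.37·exp(−kt) = 89.37·0.8731 = 78.03 mg/L.
At the second outfall, C = (37750·78.03 + 6000·323.0) / (37750 + 6000) = 111.6 mg/L.

112 mg/L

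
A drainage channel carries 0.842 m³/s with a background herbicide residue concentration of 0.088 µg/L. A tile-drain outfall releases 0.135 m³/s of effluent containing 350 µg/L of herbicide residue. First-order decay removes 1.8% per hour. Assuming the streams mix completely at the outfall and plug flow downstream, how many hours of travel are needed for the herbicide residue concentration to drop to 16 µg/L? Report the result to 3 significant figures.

After mixing, C = (0.8420·0.08800 + 0.1350·350.0) / 0.9770 = 47.32/0.9770 = 48.44 µg/L.
1.8%/h lost → k = −ln(1 − 0.018) = 0.01816 h⁻¹.
48.44·exp(−k·t) = 16 → t = ln(48.44/16)/k = 219500 s = 60.98 h.

61.0 h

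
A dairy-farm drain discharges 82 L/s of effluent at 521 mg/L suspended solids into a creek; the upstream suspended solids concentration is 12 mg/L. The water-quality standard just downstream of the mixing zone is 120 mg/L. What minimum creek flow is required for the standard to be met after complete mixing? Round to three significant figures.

Set C_mix = 120: (Q·12.00 + 82.00·521.0) / (Q + 82.00) = 120
→ Q = 82.00·(521.0 − 120)/(120 − 12.00) = 304.5 L/s.

304 L/s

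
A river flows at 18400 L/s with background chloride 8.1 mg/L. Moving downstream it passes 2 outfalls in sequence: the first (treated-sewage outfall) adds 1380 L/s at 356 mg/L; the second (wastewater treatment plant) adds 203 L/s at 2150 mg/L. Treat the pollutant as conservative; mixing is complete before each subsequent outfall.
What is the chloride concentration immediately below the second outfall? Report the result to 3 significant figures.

Outfall 1: combined Q = 19780 L/s; C = (18400·8.100 + 1380·356.0)/19780 = 32.37 mg/L.
Outfall 2: combined Q = 19980 L/s; C = (19780·32.37 + 203.0·2150)/19980 = 53.88 mg/L.

53.9 mg/L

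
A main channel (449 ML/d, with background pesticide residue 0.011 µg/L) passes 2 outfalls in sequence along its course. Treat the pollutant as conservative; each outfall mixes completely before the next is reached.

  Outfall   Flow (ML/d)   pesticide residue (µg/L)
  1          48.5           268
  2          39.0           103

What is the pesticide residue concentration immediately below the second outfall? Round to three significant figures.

31.7 µg/L

After outfall 1: Q = 449.0 + 48.50 = 497.5 ML/d; C = (449.0·0.01100 + 48.50·268.0)/497.5 = 26.14 µg/L.
After outfall 2: Q = 497.5 + 39.00 = 536.5 ML/d; C = (497.5·26.14 + 39.00·103.0)/536.5 = 31.72 µg/L.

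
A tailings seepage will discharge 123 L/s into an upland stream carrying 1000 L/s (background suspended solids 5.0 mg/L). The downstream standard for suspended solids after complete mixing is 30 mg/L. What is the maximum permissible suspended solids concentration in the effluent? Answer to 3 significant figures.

233 mg/L

At the limit, (Qr·Cr + Qe·Cₑ)/(Qr + Qe) = 30:
Cₑ = (1123·30 − 1000·5.000) / 123.0 = 233.3 mg/L.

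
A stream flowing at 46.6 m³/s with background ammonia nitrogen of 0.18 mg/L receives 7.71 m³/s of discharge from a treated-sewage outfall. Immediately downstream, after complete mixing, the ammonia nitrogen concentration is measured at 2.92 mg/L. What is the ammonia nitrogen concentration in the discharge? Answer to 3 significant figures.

19.5 mg/L

Mass balance: 46.60·0.1800 + 7.710·Cₑ = 54.31·2.920
→ Cₑ = (54.31·2.920 − 46.60·0.1800) / 7.710 = 19.48 mg/L.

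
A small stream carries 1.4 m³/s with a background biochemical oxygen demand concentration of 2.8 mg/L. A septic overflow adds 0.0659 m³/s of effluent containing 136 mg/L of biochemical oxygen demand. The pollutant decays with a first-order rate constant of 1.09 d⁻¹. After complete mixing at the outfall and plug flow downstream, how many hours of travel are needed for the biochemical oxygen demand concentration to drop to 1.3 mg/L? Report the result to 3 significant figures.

42.1 h

Conservation of mass: C = (1.400·2.800 + 0.06590·136.0) / 1.466 = 12.88/1.466 = 8.788 mg/L.
8.788·exp(−k·t) = 1.3 → t = ln(8.788/1.3)/k = 151500 s = 42.08 h.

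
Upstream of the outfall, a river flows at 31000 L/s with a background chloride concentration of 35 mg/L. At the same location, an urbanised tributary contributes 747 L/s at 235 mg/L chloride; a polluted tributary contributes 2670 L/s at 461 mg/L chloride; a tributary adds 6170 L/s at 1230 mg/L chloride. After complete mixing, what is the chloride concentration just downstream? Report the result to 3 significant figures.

Flow-weighted average: C = (31000·35.00 + 747.0·235.0 + 2670·461.0 + 6170·1230) / 40590 = 10080000/40590 = 248.4 mg/L.

248 mg/L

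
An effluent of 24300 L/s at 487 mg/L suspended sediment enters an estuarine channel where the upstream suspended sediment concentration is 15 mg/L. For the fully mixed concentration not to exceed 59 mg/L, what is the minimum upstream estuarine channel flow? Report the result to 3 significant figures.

236000 L/s

Set C_mix = 59: (Q·15.00 + 24300·487.0) / (Q + 24300) = 59
→ Q = 24300·(487.0 − 59)/(59 − 15.00) = 236400 L/s.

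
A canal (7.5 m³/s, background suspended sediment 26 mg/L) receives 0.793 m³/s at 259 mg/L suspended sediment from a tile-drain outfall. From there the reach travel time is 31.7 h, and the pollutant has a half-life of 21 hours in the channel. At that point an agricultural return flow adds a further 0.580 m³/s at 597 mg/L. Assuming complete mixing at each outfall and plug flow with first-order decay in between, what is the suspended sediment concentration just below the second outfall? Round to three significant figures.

After mixing, C = (7.500·26.00 + 0.7930·259.0) / 8.293 = 400.4/8.293 = 48.28 mg/L; combined flow 8.293 m³/s.
Half-life 21 h → k = ln 2 / 21 = 0.03301 h⁻¹ = 0.7922 d⁻¹.
First-order decay: C = 48.28·exp(−k·t) = 48.28·0.3512 = 16.96 mg/L.
At the second outfall, C = (8.293·16.96 + 0.5800·597.0) / (8.293 + 0.5800) = 54.87 mg/L.

54.9 mg/L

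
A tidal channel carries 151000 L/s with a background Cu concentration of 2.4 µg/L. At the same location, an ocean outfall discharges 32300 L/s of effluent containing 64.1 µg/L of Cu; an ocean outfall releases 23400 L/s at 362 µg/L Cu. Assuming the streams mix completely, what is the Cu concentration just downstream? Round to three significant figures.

Mixed concentration C = ΣQC/ΣQ = (151000·2.400 + 32300·64.10 + 23400·362.0) / 206700 = 10900000/206700 = 52.75 µg/L.

52.8 µg/L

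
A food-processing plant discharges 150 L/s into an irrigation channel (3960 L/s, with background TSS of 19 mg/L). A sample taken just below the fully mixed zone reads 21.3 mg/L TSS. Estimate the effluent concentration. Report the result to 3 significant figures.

82.0 mg/L

Mass balance: 3960·19.00 + 150.0·Cₑ = 4110·21.30
→ Cₑ = (4110·21.30 − 3960·19.00) / 150.0 = 82.02 mg/L.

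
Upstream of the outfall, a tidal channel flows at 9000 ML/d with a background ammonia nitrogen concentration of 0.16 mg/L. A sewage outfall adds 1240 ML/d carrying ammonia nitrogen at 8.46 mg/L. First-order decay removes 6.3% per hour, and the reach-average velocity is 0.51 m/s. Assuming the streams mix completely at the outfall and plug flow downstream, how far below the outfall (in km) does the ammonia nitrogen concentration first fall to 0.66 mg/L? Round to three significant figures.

Flow-weighted average: C = (9000·0.1600 + 1240·8.460) / 10240 = 11930/10240 = 1.165 mg/L.
6.3%/h lost → k = −ln(1 − 0.063) = 0.06507 h⁻¹.
Set 1.165·exp(−k·t) = 0.66 → t = ln(1.165/0.66)/k = 31440 s = 8.733 h.
Distance = v·t = 0.51·31440 = 16030 m = 16.03 km.

16.0 km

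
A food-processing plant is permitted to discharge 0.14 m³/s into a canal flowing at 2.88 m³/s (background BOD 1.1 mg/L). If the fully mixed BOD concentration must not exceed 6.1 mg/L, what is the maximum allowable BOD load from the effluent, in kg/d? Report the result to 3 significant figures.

Mass balance at the limit: 2.880·1.100 + 0.1400·Cₑ = 3.020·6.1 → Cₑ = 109.0 mg/L.
Load = 0.1400 m³/s × 109.0 g/m³ × 86 400 s/d = 1318 kg/d.

1320 kg/d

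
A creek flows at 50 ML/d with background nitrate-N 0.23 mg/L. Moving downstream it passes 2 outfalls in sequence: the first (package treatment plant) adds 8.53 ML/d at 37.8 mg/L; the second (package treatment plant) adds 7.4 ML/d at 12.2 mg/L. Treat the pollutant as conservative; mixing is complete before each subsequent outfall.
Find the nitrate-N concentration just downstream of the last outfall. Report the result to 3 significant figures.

Below outfall 1: Q → 58.53 ML/d, C = (50.00·0.2300 + 8.530·37.80)/58.53 = 5.705 mg/L.
Below outfall 2: Q → 65.93 ML/d, C = (58.53·5.705 + 7.400·12.20)/65.93 = 6.434 mg/L.

6.43 mg/L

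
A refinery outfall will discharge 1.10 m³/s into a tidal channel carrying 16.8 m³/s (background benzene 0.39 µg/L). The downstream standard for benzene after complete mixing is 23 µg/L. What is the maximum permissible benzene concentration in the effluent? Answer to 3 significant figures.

At the limit, (Qr·Cr + Qe·Cₑ)/(Qr + Qe) = 23:
Cₑ = (17.90·23 − 16.80·0.3900) / 1.100 = 368.3 µg/L.

368 µg/L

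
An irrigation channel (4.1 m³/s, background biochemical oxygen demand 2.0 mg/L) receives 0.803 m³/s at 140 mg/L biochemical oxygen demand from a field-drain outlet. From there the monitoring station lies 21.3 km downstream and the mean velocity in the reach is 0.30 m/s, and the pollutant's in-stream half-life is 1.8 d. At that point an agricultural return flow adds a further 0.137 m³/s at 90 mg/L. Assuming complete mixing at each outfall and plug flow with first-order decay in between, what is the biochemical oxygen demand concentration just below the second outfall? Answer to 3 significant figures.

After mixing, C = (4.100·2.000 + 0.8030·140.0) / 4.903 = 120.6/4.903 = 24.60 mg/L; combined flow 4.903 m³/s.
Travel time t = 21.3·1000 / 0.30 = 71000 s = 19.72 h.
Half-life 1.8 d → k = ln 2 / 1.8 = 0.3851 d⁻¹.
Decay over the reach: 24.60·exp(−kt) = 24.60·0.7287 = 17.93 mg/L.
At the second outfall, C = (4.903·17.93 + 0.1370·90.00) / (4.903 + 0.1370) = 19.89 mg/L.

19.9 mg/L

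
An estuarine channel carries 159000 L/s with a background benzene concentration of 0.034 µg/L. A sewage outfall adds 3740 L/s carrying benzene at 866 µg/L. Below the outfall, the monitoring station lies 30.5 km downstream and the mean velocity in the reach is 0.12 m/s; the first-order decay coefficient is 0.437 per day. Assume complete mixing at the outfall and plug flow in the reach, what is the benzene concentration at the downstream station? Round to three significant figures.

After mixing, C = (159000·0.03400 + 3740·866.0) / 162700 = 3244000/162700 = 19.94 µg/L.
Travel time t = 30.5·1000 / 0.12 = 254200 s = 70.60 h.
After decay, C = 19.94 × e^(−kt) = 19.94 × 0.2765 = 5.512 µg/L.

5.51 µg/L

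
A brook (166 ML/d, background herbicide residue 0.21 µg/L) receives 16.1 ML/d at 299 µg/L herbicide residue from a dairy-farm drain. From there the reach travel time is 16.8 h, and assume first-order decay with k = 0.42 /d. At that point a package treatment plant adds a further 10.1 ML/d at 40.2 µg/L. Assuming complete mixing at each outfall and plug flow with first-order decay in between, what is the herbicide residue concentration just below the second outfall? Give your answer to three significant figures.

20.9 µg/L

Flow-weighted average: C = (166.0·0.2100 + 16.10·299.0) / 182.1 = 4849/182.1 = 26.63 µg/L; combined flow 182.1 ML/d.
Applying C = C₀e^(−kt): 26.63 × 0.7453 = 19.84 µg/L.
Second outfall: C = (182.1·19.84 + 10.10·40.20)/192.2 = 20.91 µg/L.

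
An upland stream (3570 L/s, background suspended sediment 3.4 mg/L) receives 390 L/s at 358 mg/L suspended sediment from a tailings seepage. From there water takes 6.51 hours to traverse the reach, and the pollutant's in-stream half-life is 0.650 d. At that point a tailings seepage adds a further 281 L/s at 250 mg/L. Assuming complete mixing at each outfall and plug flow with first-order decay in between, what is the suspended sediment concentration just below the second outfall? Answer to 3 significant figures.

Conservation of mass: C = (3570·3.400 + 390.0·358.0) / 3960 = 151800/3960 = 38.32 mg/L; combined flow 3960 L/s.
Half-life 0.650 d → k = ln 2 / 0.650 = 1.066 d⁻¹.
First-order decay: C = 38.32·exp(−k·t) = 38.32·0.7488 = 28.70 mg/L.
At the second outfall, C = (3960·28.70 + 281.0·250.0) / (3960 + 281.0) = 43.36 mg/L.

43.4 mg/L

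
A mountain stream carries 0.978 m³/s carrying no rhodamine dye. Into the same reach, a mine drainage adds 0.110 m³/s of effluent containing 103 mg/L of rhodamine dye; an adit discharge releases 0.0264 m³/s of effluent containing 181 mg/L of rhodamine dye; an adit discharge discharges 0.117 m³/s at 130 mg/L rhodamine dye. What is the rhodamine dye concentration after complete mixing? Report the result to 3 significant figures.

25.4 mg/L

Mass balance: C = (0.9780·0 + 0.1100·103.0 + 0.02640·181.0 + 0.1170·130.0) / 1.231 = 31.32/1.231 = 25.43 mg/L.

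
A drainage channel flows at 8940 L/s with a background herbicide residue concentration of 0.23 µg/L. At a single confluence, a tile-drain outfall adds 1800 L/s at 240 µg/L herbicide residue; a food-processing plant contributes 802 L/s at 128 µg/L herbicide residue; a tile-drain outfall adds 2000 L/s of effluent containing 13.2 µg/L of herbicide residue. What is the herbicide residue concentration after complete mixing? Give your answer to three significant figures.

Mixed concentration C = ΣQC/ΣQ = (8940·0.2300 + 1800·240.0 + 802.0·128.0 + 2000·13.20) / 13540 = 563100/13540 = 41.58 µg/L.

41.6 µg/L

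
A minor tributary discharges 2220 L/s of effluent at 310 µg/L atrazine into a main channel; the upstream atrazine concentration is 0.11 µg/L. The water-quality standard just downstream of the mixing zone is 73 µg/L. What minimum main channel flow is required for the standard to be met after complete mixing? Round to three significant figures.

7220 L/s

Set C_mix = 73: (Q·0.1100 + 2220·310.0) / (Q + 2220) = 73
→ Q = 2220·(310.0 − 73)/(73 − 0.1100) = 7218 L/s.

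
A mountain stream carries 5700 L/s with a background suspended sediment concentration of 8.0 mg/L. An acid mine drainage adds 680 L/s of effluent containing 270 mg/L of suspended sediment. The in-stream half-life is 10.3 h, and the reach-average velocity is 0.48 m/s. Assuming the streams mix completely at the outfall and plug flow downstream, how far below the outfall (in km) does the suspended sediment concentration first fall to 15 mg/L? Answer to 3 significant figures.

22.4 km

Mass balance: C = (5700·8.000 + 680.0·270.0) / 6380 = 229200/6380 = 35.92 mg/L.
Half-life 10.3 h → k = ln 2 / 10.3 = 0.06730 h⁻¹ = 1.615 d⁻¹.
Set 35.92·exp(−k·t) = 15 → t = ln(35.92/15)/k = 46720 s = 12.98 h.
Distance = v·t = 0.48·46720 = 22430 m = 22.43 km.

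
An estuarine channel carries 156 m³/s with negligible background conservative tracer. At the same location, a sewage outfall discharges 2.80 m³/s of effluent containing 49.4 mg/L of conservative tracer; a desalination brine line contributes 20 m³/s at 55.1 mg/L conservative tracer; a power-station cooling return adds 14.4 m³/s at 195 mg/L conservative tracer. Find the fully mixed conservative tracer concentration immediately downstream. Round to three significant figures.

Mass balance: C = (156.0·0 + 2.800·49.40 + 20.00·55.10 + 14.40·195.0) / 193.2 = 4048/193.2 = 20.95 mg/L.

21.0 mg/L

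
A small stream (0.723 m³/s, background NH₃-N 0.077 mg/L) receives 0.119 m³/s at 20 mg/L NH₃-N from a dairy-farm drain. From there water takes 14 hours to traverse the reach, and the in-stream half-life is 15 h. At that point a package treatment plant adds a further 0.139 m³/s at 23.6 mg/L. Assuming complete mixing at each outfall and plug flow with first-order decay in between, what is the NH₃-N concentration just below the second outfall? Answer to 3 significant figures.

Mixed concentration C = ΣQC/ΣQ = (0.7230·0.07700 + 0.1190·20.00) / 0.8420 = 2.436/0.8420 = 2.893 mg/L; combined flow 0.8420 m³/s.
Half-life 15 h → k = ln 2 / 15 = 0.04621 h⁻¹ = 1.109 d⁻¹.
Applying C = C₀e^(−kt): 2.893 × 0.5236 = 1.515 mg/L.
Second outfall: C = (0.8420·1.515 + 0.1390·23.60)/0.9810 = 4.644 mg/L.

4.64 mg/L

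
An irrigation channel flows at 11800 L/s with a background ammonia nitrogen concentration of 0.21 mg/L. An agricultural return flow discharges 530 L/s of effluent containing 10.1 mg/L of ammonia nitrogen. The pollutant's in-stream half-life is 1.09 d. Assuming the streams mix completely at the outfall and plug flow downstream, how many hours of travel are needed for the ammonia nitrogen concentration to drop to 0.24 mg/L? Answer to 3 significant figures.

36.7 h

Conservation of mass: C = (11800·0.2100 + 530.0·10.10) / 12330 = 7831/12330 = 0.6351 mg/L.
Half-life 1.09 d → k = ln 2 / 1.09 = 0.6359 d⁻¹.
0.6351·exp(−k·t) = 0.24 → t = ln(0.6351/0.24)/k = 132200 s = 36.73 h.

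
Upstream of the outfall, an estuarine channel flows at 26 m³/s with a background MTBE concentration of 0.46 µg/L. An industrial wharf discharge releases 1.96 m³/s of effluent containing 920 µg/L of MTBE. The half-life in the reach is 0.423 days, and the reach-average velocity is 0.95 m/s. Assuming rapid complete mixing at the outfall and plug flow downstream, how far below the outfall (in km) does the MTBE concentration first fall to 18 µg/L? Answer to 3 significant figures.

Mixed concentration C = ΣQC/ΣQ = (26.00·0.4600 + 1.960·920.0) / 27.96 = 1815/27.96 = 64.92 µg/L.
Half-life 0.423 d → k = ln 2 / 0.423 = 1.639 d⁻¹.
Set 64.92·exp(−k·t) = 18 → t = ln(64.92/18)/k = 67640 s = 18.79 h.
Distance = v·t = 0.95·67640 = 64250 m = 64.25 km.

64.3 km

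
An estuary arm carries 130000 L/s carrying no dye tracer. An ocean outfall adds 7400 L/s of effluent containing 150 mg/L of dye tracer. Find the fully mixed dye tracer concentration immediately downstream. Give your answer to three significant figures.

8.08 mg/L

Flow-weighted average: C = (130000·0 + 7400·150.0) / 137400 = 1110000/137400 = 8.079 mg/L.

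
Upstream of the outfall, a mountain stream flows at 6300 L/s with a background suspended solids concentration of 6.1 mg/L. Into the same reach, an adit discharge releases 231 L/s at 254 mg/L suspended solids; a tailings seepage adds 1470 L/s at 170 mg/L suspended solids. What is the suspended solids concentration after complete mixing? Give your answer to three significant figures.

Conservation of mass: C = (6300·6.100 + 231.0·254.0 + 1470·170.0) / 8001 = 347000/8001 = 43.37 mg/L.

43.4 mg/L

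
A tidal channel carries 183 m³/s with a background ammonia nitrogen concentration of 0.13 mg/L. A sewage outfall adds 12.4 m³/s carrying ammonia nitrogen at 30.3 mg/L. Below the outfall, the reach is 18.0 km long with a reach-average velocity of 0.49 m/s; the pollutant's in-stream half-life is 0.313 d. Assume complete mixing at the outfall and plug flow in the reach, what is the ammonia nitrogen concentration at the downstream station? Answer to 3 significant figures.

0.797 mg/L

Mixed concentration C = ΣQC/ΣQ = (183.0·0.1300 + 12.40·30.30) / 195.4 = 399.5/195.4 = 2.045 mg/L.
Travel time t = 18.0·1000 / 0.49 = 36730 s = 10.20 h.
Half-life 0.313 d → k = ln 2 / 0.313 = 2.215 d⁻¹.
After decay, C = 2.045 × e^(−kt) = 2.045 × 0.3900 = 0.7974 mg/L.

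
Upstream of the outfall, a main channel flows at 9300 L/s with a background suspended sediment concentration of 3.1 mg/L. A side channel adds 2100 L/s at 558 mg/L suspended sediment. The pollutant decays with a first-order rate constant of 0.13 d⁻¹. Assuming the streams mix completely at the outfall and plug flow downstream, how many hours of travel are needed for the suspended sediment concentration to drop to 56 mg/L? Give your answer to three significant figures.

Conservation of mass: C = (9300·3.100 + 2100·558.0) / 11400 = 1201000/11400 = 105.3 mg/L.
105.3·exp(−k·t) = 56 → t = ln(105.3/56)/k = 419800 s = 116.6 h.

117 h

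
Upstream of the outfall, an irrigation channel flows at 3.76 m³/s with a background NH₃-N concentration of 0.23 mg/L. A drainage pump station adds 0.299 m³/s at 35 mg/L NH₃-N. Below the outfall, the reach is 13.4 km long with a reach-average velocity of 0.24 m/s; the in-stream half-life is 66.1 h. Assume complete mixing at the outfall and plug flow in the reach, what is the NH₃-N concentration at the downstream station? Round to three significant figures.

2.37 mg/L

Mixed concentration C = ΣQC/ΣQ = (3.760·0.2300 + 0.2990·35.00) / 4.059 = 11.33/4.059 = 2.791 mg/L.
Travel time t = 13.4·1000 / 0.24 = 55830 s = 15.51 h.
Half-life 66.1 h → k = ln 2 / 66.1 = 0.01049 h⁻¹ = 0.2517 d⁻¹.
Applying C = C₀e^(−kt): 2.791 × 0.8499 = 2.372 mg/L.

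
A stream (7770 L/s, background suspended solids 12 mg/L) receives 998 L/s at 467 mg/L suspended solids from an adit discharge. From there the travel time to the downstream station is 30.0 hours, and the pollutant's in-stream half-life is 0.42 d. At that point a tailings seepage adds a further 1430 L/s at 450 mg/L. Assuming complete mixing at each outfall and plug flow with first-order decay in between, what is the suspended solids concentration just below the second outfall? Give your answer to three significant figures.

70.1 mg/L

Conservation of mass: C = (7770·12.00 + 998.0·467.0) / 8768 = 559300/8768 = 63.79 mg/L; combined flow 8768 L/s.
Half-life 0.42 d → k = ln 2 / 0.42 = 1.650 d⁻¹.
After decay, C = 63.79 × e^(−kt) = 63.79 × 0.1271 = 8.106 mg/L.
At the second outfall, C = (8768·8.106 + 1430·450.0) / (8768 + 1430) = 70.07 mg/L.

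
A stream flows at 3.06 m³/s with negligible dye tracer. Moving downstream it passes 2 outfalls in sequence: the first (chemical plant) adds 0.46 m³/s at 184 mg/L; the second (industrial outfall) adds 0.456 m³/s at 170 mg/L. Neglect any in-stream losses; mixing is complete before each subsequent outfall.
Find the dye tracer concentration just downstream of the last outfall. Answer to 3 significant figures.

40.8 mg/L

After outfall 1: Q = 3.060 + 0.4600 = 3.520 m³/s; C = (3.060·0 + 0.4600·184.0)/3.520 = 24.05 mg/L.
After outfall 2: Q = 3.520 + 0.4560 = 3.976 m³/s; C = (3.520·24.05 + 0.4560·170.0)/3.976 = 40.78 mg/L.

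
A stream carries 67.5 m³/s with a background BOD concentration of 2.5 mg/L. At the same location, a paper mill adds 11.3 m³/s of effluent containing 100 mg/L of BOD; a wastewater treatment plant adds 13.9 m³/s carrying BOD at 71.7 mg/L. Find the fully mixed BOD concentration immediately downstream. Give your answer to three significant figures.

24.8 mg/L

Conservation of mass: C = (67.50·2.500 + 11.30·100.0 + 13.90·71.70) / 92.70 = 2295/92.70 = 24.76 mg/L.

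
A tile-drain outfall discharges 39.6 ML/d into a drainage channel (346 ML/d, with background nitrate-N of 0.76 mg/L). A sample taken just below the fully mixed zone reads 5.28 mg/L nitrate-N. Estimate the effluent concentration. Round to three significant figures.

Mass balance: 346.0·0.7600 + 39.60·Cₑ = 385.6·5.280
→ Cₑ = (385.6·5.280 − 346.0·0.7600) / 39.60 = 44.77 mg/L.

44.8 mg/L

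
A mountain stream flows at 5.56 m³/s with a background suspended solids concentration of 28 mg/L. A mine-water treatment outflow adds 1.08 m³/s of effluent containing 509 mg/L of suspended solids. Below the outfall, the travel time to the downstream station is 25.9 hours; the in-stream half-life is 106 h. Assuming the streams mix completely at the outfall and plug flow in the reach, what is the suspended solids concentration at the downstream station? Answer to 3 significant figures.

Mixed concentration C = ΣQC/ΣQ = (5.560·28.00 + 1.080·509.0) / 6.640 = 705.4/6.640 = 106.2 mg/L.
Half-life 106 h → k = ln 2 / 106 = 0.006539 h⁻¹ = 0.1569 d⁻¹.
After decay, C = 106.2 × e^(−kt) = 106.2 × 0.8442 = 89.68 mg/L.

89.7 mg/L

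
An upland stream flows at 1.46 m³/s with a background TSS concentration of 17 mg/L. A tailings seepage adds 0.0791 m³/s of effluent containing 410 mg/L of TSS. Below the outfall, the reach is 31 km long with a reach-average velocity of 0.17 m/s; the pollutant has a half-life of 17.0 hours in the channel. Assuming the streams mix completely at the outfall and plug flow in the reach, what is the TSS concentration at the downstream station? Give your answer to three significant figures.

4.72 mg/L

Mass balance: C = (1.460·17.00 + 0.07910·410.0) / 1.539 = 57.25/1.539 = 37.20 mg/L.
Travel time t = 31·1000 / 0.17 = 182400 s = 50.65 h.
Half-life 17.0 h → k = ln 2 / 17.0 = 0.04077 h⁻¹ = 0.9786 d⁻¹.
First-order decay: C = 37.20·exp(−k·t) = 37.20·0.1268 = 4.716 mg/L.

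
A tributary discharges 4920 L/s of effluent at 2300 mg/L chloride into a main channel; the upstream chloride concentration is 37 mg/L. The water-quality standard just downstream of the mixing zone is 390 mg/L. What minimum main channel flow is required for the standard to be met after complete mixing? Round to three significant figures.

26600 L/s

Set C_mix = 390: (Q·37.00 + 4920·2300) / (Q + 4920) = 390
→ Q = 4920·(2300 − 390)/(390 − 37.00) = 26620 L/s.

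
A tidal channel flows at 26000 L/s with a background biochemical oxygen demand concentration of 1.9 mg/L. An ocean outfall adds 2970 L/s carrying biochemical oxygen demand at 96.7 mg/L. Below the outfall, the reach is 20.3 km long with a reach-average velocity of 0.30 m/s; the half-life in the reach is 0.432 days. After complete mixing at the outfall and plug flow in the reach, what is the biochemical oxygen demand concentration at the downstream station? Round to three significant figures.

3.31 mg/L

Flow-weighted average: C = (26000·1.900 + 2970·96.70) / 28970 = 336600/28970 = 11.62 mg/L.
Travel time t = 20.3·1000 / 0.30 = 67670 s = 18.80 h.
Half-life 0.432 d → k = ln 2 / 0.432 = 1.605 d⁻¹.
Applying C = C₀e^(−kt): 11.62 × 0.2846 = 3.307 mg/L.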